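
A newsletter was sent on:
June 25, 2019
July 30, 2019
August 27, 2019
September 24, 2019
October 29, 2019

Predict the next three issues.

These are Tuesdays with 35, 28, 28, 35-day gaps.
Each is the final Tuesday of its month — July 30, 2019 is past the 28th, so '4th Tuesday' doesn't fit.
Last Tuesday of November 2019: November 26, 2019.
Last Tuesday of December 2019: December 31, 2019.
Last Tuesday of January 2020: January 28, 2020.

November 26, 2019; December 31, 2019; January 28, 2020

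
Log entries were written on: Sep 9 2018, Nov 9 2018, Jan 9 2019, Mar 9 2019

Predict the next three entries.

May 9 2019, Jul 9 2019, Sep 9 2019

The day-of-month is always 9 (61, 61, 59 days between events).
So this recurs on the 9th of every 2 months.
May 2019: May 9 2019.
Next: July 2019 → Jul 9 2019.
September 2019: Sep 9 2019.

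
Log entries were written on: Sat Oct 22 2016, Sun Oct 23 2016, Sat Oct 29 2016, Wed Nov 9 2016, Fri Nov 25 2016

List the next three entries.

Fri Dec 16 2016, Wed Jan 11 2017, Sat Feb 11 2017

The spacing grows by 5 each time: 1, 6, 11, 16 days.
Next gap: 21 days. Fri Nov 25 2016 + 21 days = Fri Dec 16 2016.
Next gap: 26 days. Fri Dec 16 2016 + 26 days = Wed Jan 11 2017.
Next gap: 31 days. Wed Jan 11 2017 + 31 days = Sat Feb 11 2017.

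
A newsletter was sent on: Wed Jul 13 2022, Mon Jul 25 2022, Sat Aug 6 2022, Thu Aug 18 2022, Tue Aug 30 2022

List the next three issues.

The spacing is 12, 12, 12, 12 days — always 12 days.
Tue Aug 30 2022 + 12 days = Sun Sep 11 2022.
Sun Sep 11 2022 + 12 days = Fri Sep 23 2022.
Fri Sep 23 2022 + 12 days = Wed Oct 5 2022.

Sun Sep 11 2022, Fri Sep 23 2022, Wed Oct 5 2022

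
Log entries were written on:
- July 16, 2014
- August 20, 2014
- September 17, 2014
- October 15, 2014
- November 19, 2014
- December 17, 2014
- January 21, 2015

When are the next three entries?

Gaps: 35, 28, 28, 35, 28, 35 days — a mix of 28 and 35. Every date is a Wednesday.
Each is the 3rd Wednesday of its month.
3rd Wednesday of February 2015: February 18, 2015.
March 2015 — 3rd Wednesday is March 18, 2015.
3rd Wednesday of April 2015: April 15, 2015.

February 18, 2015; March 18, 2015; April 15, 2015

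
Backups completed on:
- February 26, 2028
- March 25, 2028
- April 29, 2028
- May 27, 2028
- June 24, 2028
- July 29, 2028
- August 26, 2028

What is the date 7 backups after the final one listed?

March 31, 2029

All Saturdays; the gaps (28, 35, 28, 28, 35, 28) vary with month length.
This is the last Saturday of each month.
Last Saturday of September 2028: September 30, 2028.
October 2028 ends with Saturday October 28, 2028.
Last Saturday of November 2028: November 25, 2028.
Last Saturday of December 2028: December 30, 2028.
Last Saturday of January 2029: January 27, 2029.
Last Saturday of February 2029: February 24, 2029.
Last Saturday of March 2029: March 31, 2029.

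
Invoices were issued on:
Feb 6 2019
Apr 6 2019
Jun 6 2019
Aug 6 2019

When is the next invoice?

Oct 6 2019

Each date is the 6th; the gaps (59, 61, 61) track the month lengths.
The rule is the 6th of every 2 months.
October 2019: Oct 6 2019.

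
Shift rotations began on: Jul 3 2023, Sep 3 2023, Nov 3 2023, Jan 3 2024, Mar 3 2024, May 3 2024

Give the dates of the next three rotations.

Each date is the 3rd; the gaps (62, 61, 61, 60, 61) track the month lengths.
The rule is the 3rd of every 2 months.
July 2024: Jul 3 2024.
September 2024: Sep 3 2024.
Next: November 2024 → Nov 3 2024.

Jul 3 2024, Sep 3 2024, Nov 3 2024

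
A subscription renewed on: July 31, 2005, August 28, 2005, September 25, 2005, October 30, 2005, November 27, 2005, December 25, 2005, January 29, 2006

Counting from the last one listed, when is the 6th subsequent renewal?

July 30, 2006

Every date is a Sunday; gaps 28, 28, 35, 28, 28, 35 days.
Each is the last Sunday of its month (at least one falls on the 29th or later, ruling out '4th Sunday').
Last Sunday of February 2006: February 26, 2006.
March 2006 ends with Sunday March 26, 2006.
April 2006 ends with Sunday April 30, 2006.
Last Sunday of May 2006: May 28, 2006.
June 2006 ends with Sunday June 25, 2006.
Last Sunday of July 2006: July 30, 2006.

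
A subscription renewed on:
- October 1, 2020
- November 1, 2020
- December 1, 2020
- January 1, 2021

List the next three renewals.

Each date is the 1st; the gaps (31, 30, 31) track the month lengths.
The rule is the 1st of each month.
Next: February 2021 → February 1, 2021.
Next: March 2021 → March 1, 2021.
April 2021: April 1, 2021.

February 1, 2021; March 1, 2021; April 1, 2021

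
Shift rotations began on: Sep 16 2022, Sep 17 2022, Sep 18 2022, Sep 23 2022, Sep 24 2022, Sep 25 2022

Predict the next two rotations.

Gaps: 1, 1, 5, 1, 1 days — not constant, but cyclic with period 3.
The events fall on every Friday, Saturday and Sunday.
The following Friday is Sep 30 2022.
The following Saturday is Oct 1 2022.

Sep 30 2022, Oct 1 2022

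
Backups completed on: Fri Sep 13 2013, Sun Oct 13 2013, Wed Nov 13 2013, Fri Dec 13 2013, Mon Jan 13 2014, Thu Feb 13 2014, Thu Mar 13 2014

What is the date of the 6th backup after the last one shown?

The day-of-month is always 13 (30, 31, 30, 31, 31, 28 days between events).
So this recurs on the 13th of each month.
Next: April 2014 → Sun Apr 13 2014.
May 2014: Tue May 13 2014.
June 2014: Fri Jun 13 2014.
July 2014: Sun Jul 13 2014.
Next: August 2014 → Wed Aug 13 2014.
Next: September 2014 → Sat Sep 13 2014.

Sat Sep 13 2014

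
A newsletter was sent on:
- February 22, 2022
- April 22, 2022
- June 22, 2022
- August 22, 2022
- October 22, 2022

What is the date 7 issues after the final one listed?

December 22, 2023

The day-of-month is always 22 (59, 61, 61, 61 days between events).
So this recurs on the 22nd of every 2 months.
Next: December 2022 → December 22, 2022.
February 2023: February 22, 2023.
Next: April 2023 → April 22, 2023.
June 2023: June 22, 2023.
Next: August 2023 → August 22, 2023.
October 2023: October 22, 2023.
Next: December 2023 → December 22, 2023.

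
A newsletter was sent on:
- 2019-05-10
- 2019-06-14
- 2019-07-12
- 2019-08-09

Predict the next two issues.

These are Fridays at 28- or 35-day spacing (35, 28, 28).
The pattern: 2nd Friday of the month.
September 2019 — 2nd Friday is 2019-09-13.
2nd Friday of October 2019: 2019-10-11.

2019-09-13, 2019-10-11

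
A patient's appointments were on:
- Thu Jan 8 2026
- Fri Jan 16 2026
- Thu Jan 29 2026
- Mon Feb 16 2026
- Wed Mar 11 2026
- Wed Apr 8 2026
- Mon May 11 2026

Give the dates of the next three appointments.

The spacing grows by 5 each time: 8, 13, 18, 23, 28, 33 days.
Next gap: 38 days. Mon May 11 2026 + 38 days = Thu Jun 18 2026.
Next gap: 43 days. Thu Jun 18 2026 + 43 days = Fri Jul 31 2026.
Next gap: 48 days. Fri Jul 31 2026 + 48 days = Thu Sep 17 2026.

Thu Jun 18 2026, Fri Jul 31 2026, Thu Sep 17 2026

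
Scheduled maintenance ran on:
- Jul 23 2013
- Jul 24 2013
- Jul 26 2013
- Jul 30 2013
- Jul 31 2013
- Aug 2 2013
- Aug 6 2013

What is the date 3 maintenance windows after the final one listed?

Gaps: 1, 2, 4, 1, 2, 4 days — not constant, but cyclic with period 3.
The events fall on every Tuesday, Wednesday and Friday.
Next Wednesday: Aug 7 2013.
Next Friday: Aug 9 2013.
Next Tuesday: Aug 13 2013.

Aug 13 2013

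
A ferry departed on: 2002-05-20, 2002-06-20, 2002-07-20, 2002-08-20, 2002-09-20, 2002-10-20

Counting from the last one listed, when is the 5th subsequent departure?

2003-03-20

The day-of-month is always 20 (31, 30, 31, 31, 30 days between events).
So this recurs on the 20th of each month.
November 2002: 2002-11-20.
Next: December 2002 → 2002-12-20.
January 2003: 2003-01-20.
February 2003: 2003-02-20.
March 2003: 2003-03-20.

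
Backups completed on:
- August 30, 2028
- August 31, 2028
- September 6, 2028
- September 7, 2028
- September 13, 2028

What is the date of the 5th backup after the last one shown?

September 28, 2028

Gaps: 1, 6, 1, 6 days — not constant, but cyclic with period 2.
The events fall on every Wednesday and Thursday.
The following Thursday is September 14, 2028.
The following Wednesday is September 20, 2028.
The following Thursday is September 21, 2028.
Next Wednesday: September 27, 2028.
The following Thursday is September 28, 2028.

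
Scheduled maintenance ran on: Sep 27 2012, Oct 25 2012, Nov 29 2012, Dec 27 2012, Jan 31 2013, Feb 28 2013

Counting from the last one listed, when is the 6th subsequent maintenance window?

Aug 29 2013

All Thursdays; the gaps (28, 35, 28, 35, 28) vary with month length.
This is the last Thursday of each month.
March 2013 ends with Thursday Mar 28 2013.
Last Thursday of April 2013: Apr 25 2013.
Last Thursday of May 2013: May 30 2013.
June 2013 ends with Thursday Jun 27 2013.
Last Thursday of July 2013: Jul 25 2013.
Last Thursday of August 2013: Aug 29 2013.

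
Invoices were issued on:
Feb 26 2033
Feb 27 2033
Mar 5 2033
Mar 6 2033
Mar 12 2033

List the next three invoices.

Gaps: 1, 6, 1, 6 days — not constant, but cyclic with period 2.
The events fall on every Saturday and Sunday.
Next Sunday: Mar 13 2033.
The following Saturday is Mar 19 2033.
The following Sunday is Mar 20 2033.

Mar 13 2033, Mar 19 2033, Mar 20 2033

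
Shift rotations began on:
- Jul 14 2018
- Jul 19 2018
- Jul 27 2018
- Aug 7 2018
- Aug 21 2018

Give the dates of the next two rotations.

The spacing grows by 3 each time: 5, 8, 11, 14 days.
Next gap: 17 days. Aug 21 2018 + 17 days = Sep 7 2018.
Next gap: 20 days. Sep 7 2018 + 20 days = Sep 27 2018.

Sep 7 2018, Sep 27 2018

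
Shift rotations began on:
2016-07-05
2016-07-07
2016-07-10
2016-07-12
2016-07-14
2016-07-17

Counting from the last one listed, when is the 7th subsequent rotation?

Every event lands on a Tuesday or Thursday or Sunday (gaps cycle 2, 3, 2, 2, 3).
So the schedule is: every Tuesday, Thursday and Sunday.
Next Tuesday: 2016-07-19.
The following Thursday is 2016-07-21.
The following Sunday is 2016-07-24.
Next Tuesday: 2016-07-26.
The following Thursday is 2016-07-28.
The following Sunday is 2016-07-31.
Next Tuesday: 2016-08-02.

2016-08-02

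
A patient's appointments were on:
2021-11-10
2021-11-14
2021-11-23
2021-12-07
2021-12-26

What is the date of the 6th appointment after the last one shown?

Intervals are 4, 9, 14, 19 days — an arithmetic progression with common difference 5.
Next gap: 24 days. 2021-12-26 + 24 days = 2022-01-19.
Next gap: 29 days. 2022-01-19 + 29 days = 2022-02-17.
Next gap: 34 days. 2022-02-17 + 34 days = 2022-03-23.
Next gap: 39 days. 2022-03-23 + 39 days = 2022-05-01.
Next gap: 44 days. 2022-05-01 + 44 days = 2022-06-14.
Next gap: 49 days. 2022-06-14 + 49 days = 2022-08-02.

2022-08-02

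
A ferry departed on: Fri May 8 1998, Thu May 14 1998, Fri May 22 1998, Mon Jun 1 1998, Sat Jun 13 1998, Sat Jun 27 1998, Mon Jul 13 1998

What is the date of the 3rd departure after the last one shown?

Fri Sep 11 1998

The spacing grows by 2 each time: 6, 8, 10, 12, 14, 16 days.
Next gap: 18 days. Mon Jul 13 1998 + 18 days = Fri Jul 31 1998.
Next gap: 20 days. Fri Jul 31 1998 + 20 days = Thu Aug 20 1998.
Next gap: 22 days. Thu Aug 20 1998 + 22 days = Fri Sep 11 1998.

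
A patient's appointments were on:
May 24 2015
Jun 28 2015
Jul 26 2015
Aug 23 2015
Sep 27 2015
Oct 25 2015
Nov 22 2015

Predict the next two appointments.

All dates are Sundays, 35, 28, 28, 35, 28, 28 days apart.
Specifically, the 4th Sunday of each month.
December 2015 — 4th Sunday is Dec 27 2015.
4th Sunday of January 2016: Jan 24 2016.

Dec 27 2015, Jan 24 2016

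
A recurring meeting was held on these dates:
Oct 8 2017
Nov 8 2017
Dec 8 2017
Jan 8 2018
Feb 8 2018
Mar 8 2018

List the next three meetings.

Apr 8 2018, May 8 2018, Jun 8 2018

Gaps: 31, 30, 31, 31, 28 days — not constant. Every event is on the 8th of the month.
Pattern: the 8th of each month.
Next: April 2018 → Apr 8 2018.
Next: May 2018 → May 8 2018.
Next: June 2018 → Jun 8 2018.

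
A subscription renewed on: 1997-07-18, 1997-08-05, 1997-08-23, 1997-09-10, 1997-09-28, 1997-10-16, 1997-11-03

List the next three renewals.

The spacing is 18, 18, 18, 18, 18, 18 days — always 18 days.
1997-11-03 + 18 days = 1997-11-21.
1997-11-21 + 18 days = 1997-12-09.
1997-12-09 + 18 days = 1997-12-27.

1997-11-21, 1997-12-09, 1997-12-27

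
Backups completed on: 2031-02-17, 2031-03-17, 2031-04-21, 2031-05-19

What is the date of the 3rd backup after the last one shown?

These are Mondays at 28- or 35-day spacing (28, 35, 28).
The pattern: 3rd Monday of the month.
3rd Monday of June 2031: 2031-06-16.
July 2031 — 3rd Monday is 2031-07-21.
August 2031 — 3rd Monday is 2031-08-18.

2031-08-18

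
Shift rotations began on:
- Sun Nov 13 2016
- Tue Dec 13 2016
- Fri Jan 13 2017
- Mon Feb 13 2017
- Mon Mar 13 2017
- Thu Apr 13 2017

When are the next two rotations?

The day-of-month is always 13 (30, 31, 31, 28, 31 days between events).
So this recurs on the 13th of each month.
May 2017: Sat May 13 2017.
Next: June 2017 → Tue Jun 13 2017.

Sat May 13 2017, Tue Jun 13 2017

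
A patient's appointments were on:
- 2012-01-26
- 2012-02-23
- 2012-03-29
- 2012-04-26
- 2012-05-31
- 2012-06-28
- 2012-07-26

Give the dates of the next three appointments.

2012-08-30, 2012-09-27, 2012-10-25

These are Thursdays with 28, 35, 28, 35, 28, 28-day gaps.
Each is the final Thursday of its month — 2012-03-29 is past the 28th, so '4th Thursday' doesn't fit.
August 2012 ends with Thursday 2012-08-30.
September 2012 ends with Thursday 2012-09-27.
Last Thursday of October 2012: 2012-10-25.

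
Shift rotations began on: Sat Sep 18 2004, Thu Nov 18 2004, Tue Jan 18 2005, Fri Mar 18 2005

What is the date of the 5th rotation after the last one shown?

The day-of-month is always 18 (61, 61, 59 days between events).
So this recurs on the 18th of every 2 months.
Next: May 2005 → Wed May 18 2005.
July 2005: Mon Jul 18 2005.
Next: September 2005 → Sun Sep 18 2005.
Next: November 2005 → Fri Nov 18 2005.
January 2006: Wed Jan 18 2006.

Wed Jan 18 2006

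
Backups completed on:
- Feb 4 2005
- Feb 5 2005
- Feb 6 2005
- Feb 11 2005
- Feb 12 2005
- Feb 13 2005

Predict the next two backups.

The gap pattern 1, 1, 5, 1, 1 repeats every 3 events.
These are the Fridays, Saturdays and Sundays of each week.
Next Friday: Feb 18 2005.
Next Saturday: Feb 19 2005.

Feb 18 2005, Feb 19 2005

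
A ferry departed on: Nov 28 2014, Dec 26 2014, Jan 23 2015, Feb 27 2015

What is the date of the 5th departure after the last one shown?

Gaps: 28, 28, 35 days — a mix of 28 and 35. Every date is a Friday.
Each is the 4th Friday of its month.
March 2015 — 4th Friday is Mar 27 2015.
4th Friday of April 2015: Apr 24 2015.
4th Friday of May 2015: May 22 2015.
June 2015 — 4th Friday is Jun 26 2015.
July 2015 — 4th Friday is Jul 24 2015.

Jul 24 2015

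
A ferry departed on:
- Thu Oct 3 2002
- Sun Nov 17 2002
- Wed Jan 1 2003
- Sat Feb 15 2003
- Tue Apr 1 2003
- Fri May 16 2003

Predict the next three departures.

Mon Jun 30 2003, Thu Aug 14 2003, Sun Sep 28 2003

The spacing is 45, 45, 45, 45, 45 days — always 45 days.
Fri May 16 2003 + 45 days = Mon Jun 30 2003.
Mon Jun 30 2003 + 45 days = Thu Aug 14 2003.
Thu Aug 14 2003 + 45 days = Sun Sep 28 2003.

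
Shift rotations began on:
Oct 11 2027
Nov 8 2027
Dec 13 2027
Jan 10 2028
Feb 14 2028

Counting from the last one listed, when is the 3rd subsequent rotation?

May 8 2028

Gaps: 28, 35, 28, 35 days — a mix of 28 and 35. Every date is a Monday.
Each is the 2nd Monday of its month.
March 2028 — 2nd Monday is Mar 13 2028.
2nd Monday of April 2028: Apr 10 2028.
May 2028 — 2nd Monday is May 8 2028.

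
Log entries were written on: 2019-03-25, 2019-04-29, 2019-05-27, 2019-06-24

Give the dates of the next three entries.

These are Mondays with 35, 28, 28-day gaps.
Each is the final Monday of its month — 2019-04-29 is past the 28th, so '4th Monday' doesn't fit.
Last Monday of July 2019: 2019-07-29.
Last Monday of August 2019: 2019-08-26.
Last Monday of September 2019: 2019-09-30.

2019-07-29, 2019-08-26, 2019-09-30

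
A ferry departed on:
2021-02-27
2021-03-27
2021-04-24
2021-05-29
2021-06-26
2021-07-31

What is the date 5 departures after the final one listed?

All Saturdays; the gaps (28, 28, 35, 28, 35) vary with month length.
This is the last Saturday of each month.
August 2021 ends with Saturday 2021-08-28.
Last Saturday of September 2021: 2021-09-25.
Last Saturday of October 2021: 2021-10-30.
November 2021 ends with Saturday 2021-11-27.
December 2021 ends with Saturday 2021-12-25.

2021-12-25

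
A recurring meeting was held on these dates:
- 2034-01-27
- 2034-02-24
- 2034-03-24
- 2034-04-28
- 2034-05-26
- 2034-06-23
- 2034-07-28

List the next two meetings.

Gaps: 28, 28, 35, 28, 28, 35 days — a mix of 28 and 35. Every date is a Friday.
Each is the 4th Friday of its month.
August 2034 — 4th Friday is 2034-08-25.
September 2034 — 4th Friday is 2034-09-22.

2034-08-25, 2034-09-22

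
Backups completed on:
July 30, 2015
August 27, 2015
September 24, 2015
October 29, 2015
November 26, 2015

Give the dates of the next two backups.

December 31, 2015; January 28, 2016

All Thursdays; the gaps (28, 28, 35, 28) vary with month length.
This is the last Thursday of each month.
Last Thursday of December 2015: December 31, 2015.
Last Thursday of January 2016: January 28, 2016.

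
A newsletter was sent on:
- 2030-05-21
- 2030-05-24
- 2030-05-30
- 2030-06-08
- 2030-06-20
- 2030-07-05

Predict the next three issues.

2030-07-23, 2030-08-13, 2030-09-06

The spacing grows by 3 each time: 3, 6, 9, 12, 15 days.
Next gap: 18 days. 2030-07-05 + 18 days = 2030-07-23.
Next gap: 21 days. 2030-07-23 + 21 days = 2030-08-13.
Next gap: 24 days. 2030-08-13 + 24 days = 2030-09-06.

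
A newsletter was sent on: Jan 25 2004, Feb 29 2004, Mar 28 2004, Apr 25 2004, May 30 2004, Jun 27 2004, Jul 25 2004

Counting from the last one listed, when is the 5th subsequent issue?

All Sundays; the gaps (35, 28, 28, 35, 28, 28) vary with month length.
This is the last Sunday of each month.
Last Sunday of August 2004: Aug 29 2004.
September 2004 ends with Sunday Sep 26 2004.
Last Sunday of October 2004: Oct 31 2004.
Last Sunday of November 2004: Nov 28 2004.
Last Sunday of December 2004: Dec 26 2004.

Dec 26 2004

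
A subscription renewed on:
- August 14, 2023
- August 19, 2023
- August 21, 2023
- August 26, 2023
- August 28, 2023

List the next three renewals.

September 2, 2023; September 4, 2023; September 9, 2023

Every event lands on a Monday or Saturday (gaps cycle 5, 2, 5, 2).
So the schedule is: every Monday and Saturday.
The following Saturday is September 2, 2023.
Next Monday: September 4, 2023.
Next Saturday: September 9, 2023.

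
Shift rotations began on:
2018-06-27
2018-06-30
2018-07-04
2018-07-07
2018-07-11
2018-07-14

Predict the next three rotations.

The gap pattern 3, 4, 3, 4, 3 repeats every 2 events.
These are the Wednesdays and Saturdays of each week.
The following Wednesday is 2018-07-18.
Next Saturday: 2018-07-21.
Next Wednesday: 2018-07-25.

2018-07-18, 2018-07-21, 2018-07-25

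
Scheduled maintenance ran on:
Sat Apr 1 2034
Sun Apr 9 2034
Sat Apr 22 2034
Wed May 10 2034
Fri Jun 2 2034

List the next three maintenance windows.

Gaps: 8, 13, 18, 23 days — each gap is 5 larger than the previous one.
Next gap: 28 days. Fri Jun 2 2034 + 28 days = Fri Jun 30 2034.
Next gap: 33 days. Fri Jun 30 2034 + 33 days = Wed Aug 2 2034.
Next gap: 38 days. Wed Aug 2 2034 + 38 days = Sat Sep 9 2034.

Fri Jun 30 2034, Wed Aug 2 2034, Sat Sep 9 2034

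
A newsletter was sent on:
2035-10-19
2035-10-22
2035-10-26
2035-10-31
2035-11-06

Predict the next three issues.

Gaps: 3, 4, 5, 6 days — each gap is 1 larger than the previous one.
Next gap: 7 days. 2035-11-06 + 7 days = 2035-11-13.
Next gap: 8 days. 2035-11-13 + 8 days = 2035-11-21.
Next gap: 9 days. 2035-11-21 + 9 days = 2035-11-30.

2035-11-13, 2035-11-21, 2035-11-30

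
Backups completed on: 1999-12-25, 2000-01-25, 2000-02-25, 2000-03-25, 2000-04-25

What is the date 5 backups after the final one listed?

2000-09-25

Each date is the 25th; the gaps (31, 31, 29, 31) track the month lengths.
The rule is the 25th of each month.
May 2000: 2000-05-25.
Next: June 2000 → 2000-06-25.
July 2000: 2000-07-25.
August 2000: 2000-08-25.
September 2000: 2000-09-25.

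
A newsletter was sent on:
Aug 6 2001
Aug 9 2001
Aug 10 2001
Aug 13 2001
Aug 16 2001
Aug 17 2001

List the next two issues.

Gaps: 3, 1, 3, 3, 1 days — not constant, but cyclic with period 3.
The events fall on every Monday, Thursday and Friday.
Next Monday: Aug 20 2001.
The following Thursday is Aug 23 2001.

Aug 20 2001, Aug 23 2001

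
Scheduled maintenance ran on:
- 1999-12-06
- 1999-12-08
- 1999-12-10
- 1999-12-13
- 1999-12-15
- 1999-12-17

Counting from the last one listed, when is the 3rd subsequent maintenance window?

Every event lands on a Monday or Wednesday or Friday (gaps cycle 2, 2, 3, 2, 2).
So the schedule is: every Monday, Wednesday and Friday.
Next Monday: 1999-12-20.
Next Wednesday: 1999-12-22.
Next Friday: 1999-12-24.

1999-12-24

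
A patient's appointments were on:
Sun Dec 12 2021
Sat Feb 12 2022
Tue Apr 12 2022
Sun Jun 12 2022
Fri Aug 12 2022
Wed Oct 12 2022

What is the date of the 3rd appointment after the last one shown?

Wed Apr 12 2023

Gaps: 62, 59, 61, 61, 61 days — not constant. Every event is on the 12th of the month.
Pattern: the 12th of every 2 months.
Next: December 2022 → Mon Dec 12 2022.
Next: February 2023 → Sun Feb 12 2023.
Next: April 2023 → Wed Apr 12 2023.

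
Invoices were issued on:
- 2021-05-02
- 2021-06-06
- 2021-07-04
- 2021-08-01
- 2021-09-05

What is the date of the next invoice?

2021-10-03

These are Sundays at 28- or 35-day spacing (35, 28, 28, 35).
The pattern: 1st Sunday of the month.
October 2021 — 1st Sunday is 2021-10-03.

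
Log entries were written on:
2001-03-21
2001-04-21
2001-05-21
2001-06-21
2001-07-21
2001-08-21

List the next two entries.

The day-of-month is always 21 (31, 30, 31, 30, 31 days between events).
So this recurs on the 21st of each month.
Next: September 2001 → 2001-09-21.
Next: October 2001 → 2001-10-21.

2001-09-21, 2001-10-21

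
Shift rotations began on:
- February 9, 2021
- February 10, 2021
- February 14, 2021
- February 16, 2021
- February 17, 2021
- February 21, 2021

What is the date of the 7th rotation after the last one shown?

Gaps: 1, 4, 2, 1, 4 days — not constant, but cyclic with period 3.
The events fall on every Tuesday, Wednesday and Sunday.
Next Tuesday: February 23, 2021.
The following Wednesday is February 24, 2021.
The following Sunday is February 28, 2021.
The following Tuesday is March 2, 2021.
The following Wednesday is March 3, 2021.
The following Sunday is March 7, 2021.
The following Tuesday is March 9, 2021.

March 9, 2021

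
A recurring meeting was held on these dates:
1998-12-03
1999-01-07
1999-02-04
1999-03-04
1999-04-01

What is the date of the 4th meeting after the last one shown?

1999-08-05

These are Thursdays at 28- or 35-day spacing (35, 28, 28, 28).
The pattern: 1st Thursday of the month.
1st Thursday of May 1999: 1999-05-06.
1st Thursday of June 1999: 1999-06-03.
July 1999 — 1st Thursday is 1999-07-01.
August 1999 — 1st Thursday is 1999-08-05.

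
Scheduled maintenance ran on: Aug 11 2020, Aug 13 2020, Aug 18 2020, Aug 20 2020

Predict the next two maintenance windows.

Aug 25 2020, Aug 27 2020

Gaps: 2, 5, 2 days — not constant, but cyclic with period 2.
The events fall on every Tuesday and Thursday.
The following Tuesday is Aug 25 2020.
Next Thursday: Aug 27 2020.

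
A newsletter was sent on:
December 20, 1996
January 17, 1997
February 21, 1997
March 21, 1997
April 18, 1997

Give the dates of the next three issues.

May 16, 1997; June 20, 1997; July 18, 1997

All dates are Fridays, 28, 35, 28, 28 days apart.
Specifically, the 3rd Friday of each month.
3rd Friday of May 1997: May 16, 1997.
3rd Friday of June 1997: June 20, 1997.
July 1997 — 3rd Friday is July 18, 1997.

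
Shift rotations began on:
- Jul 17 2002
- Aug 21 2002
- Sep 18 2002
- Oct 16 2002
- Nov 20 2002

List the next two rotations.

Dec 18 2002, Jan 15 2003

These are Wednesdays at 28- or 35-day spacing (35, 28, 28, 35).
The pattern: 3rd Wednesday of the month.
December 2002 — 3rd Wednesday is Dec 18 2002.
January 2003 — 3rd Wednesday is Jan 15 2003.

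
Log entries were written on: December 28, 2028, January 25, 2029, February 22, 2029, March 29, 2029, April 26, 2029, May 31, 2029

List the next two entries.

All Thursdays; the gaps (28, 28, 35, 28, 35) vary with month length.
This is the last Thursday of each month.
June 2029 ends with Thursday June 28, 2029.
Last Thursday of July 2029: July 26, 2029.

June 28, 2029; July 26, 2029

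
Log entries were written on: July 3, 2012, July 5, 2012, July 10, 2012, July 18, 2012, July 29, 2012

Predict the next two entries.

Gaps: 2, 5, 8, 11 days — each gap is 3 larger than the previous one.
Next gap: 14 days. July 29, 2012 + 14 days = August 12, 2012.
Next gap: 17 days. August 12, 2012 + 17 days = August 29, 2012.

August 12, 2012; August 29, 2012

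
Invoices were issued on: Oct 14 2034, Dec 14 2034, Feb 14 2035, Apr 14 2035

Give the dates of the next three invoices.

Jun 14 2035, Aug 14 2035, Oct 14 2035

Gaps: 61, 62, 59 days — not constant. Every event is on the 14th of the month.
Pattern: the 14th of every 2 months.
June 2035: Jun 14 2035.
Next: August 2035 → Aug 14 2035.
October 2035: Oct 14 2035.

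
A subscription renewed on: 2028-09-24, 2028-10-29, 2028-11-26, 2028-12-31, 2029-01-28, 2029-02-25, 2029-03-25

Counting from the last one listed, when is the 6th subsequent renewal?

Every date is a Sunday; gaps 35, 28, 35, 28, 28, 28 days.
Each is the last Sunday of its month (at least one falls on the 29th or later, ruling out '4th Sunday').
April 2029 ends with Sunday 2029-04-29.
May 2029 ends with Sunday 2029-05-27.
Last Sunday of June 2029: 2029-06-24.
July 2029 ends with Sunday 2029-07-29.
Last Sunday of August 2029: 2029-08-26.
September 2029 ends with Sunday 2029-09-30.

2029-09-30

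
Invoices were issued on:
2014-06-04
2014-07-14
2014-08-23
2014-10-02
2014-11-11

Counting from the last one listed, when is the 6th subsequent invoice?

2015-07-09

Every event comes 40 days after the last (40, 40, 40, 40).
2014-11-11 + 40 days = 2014-12-21.
2014-12-21 + 40 days = 2015-01-30.
2015-01-30 + 40 days = 2015-03-11.
2015-03-11 + 40 days = 2015-04-20.
2015-04-20 + 40 days = 2015-05-30.
2015-05-30 + 40 days = 2015-07-09.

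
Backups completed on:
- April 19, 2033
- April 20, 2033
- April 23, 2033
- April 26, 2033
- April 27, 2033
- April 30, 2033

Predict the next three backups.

Gaps: 1, 3, 3, 1, 3 days — not constant, but cyclic with period 3.
The events fall on every Tuesday, Wednesday and Saturday.
The following Tuesday is May 3, 2033.
Next Wednesday: May 4, 2033.
The following Saturday is May 7, 2033.

May 3, 2033; May 4, 2033; May 7, 2033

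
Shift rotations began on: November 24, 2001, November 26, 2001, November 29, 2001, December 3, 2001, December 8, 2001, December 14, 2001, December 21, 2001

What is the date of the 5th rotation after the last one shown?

February 9, 2002

Gaps: 2, 3, 4, 5, 6, 7 days — each gap is 1 larger than the previous one.
Next gap: 8 days. December 21, 2001 + 8 days = December 29, 2001.
Next gap: 9 days. December 29, 2001 + 9 days = January 7, 2002.
Next gap: 10 days. January 7, 2002 + 10 days = January 17, 2002.
Next gap: 11 days. January 17, 2002 + 11 days = January 28, 2002.
Next gap: 12 days. January 28, 2002 + 12 days = February 9, 2002.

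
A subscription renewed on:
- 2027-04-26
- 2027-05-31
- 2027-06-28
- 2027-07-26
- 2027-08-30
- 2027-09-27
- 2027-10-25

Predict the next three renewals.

All Mondays; the gaps (35, 28, 28, 35, 28, 28) vary with month length.
This is the last Monday of each month.
November 2027 ends with Monday 2027-11-29.
December 2027 ends with Monday 2027-12-27.
January 2028 ends with Monday 2028-01-31.

2027-11-29, 2027-12-27, 2028-01-31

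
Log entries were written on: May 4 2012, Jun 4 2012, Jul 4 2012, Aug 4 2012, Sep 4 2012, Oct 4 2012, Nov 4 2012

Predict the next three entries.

Dec 4 2012, Jan 4 2013, Feb 4 2013

The day-of-month is always 4 (31, 30, 31, 31, 30, 31 days between events).
So this recurs on the 4th of each month.
Next: December 2012 → Dec 4 2012.
Next: January 2013 → Jan 4 2013.
February 2013: Feb 4 2013.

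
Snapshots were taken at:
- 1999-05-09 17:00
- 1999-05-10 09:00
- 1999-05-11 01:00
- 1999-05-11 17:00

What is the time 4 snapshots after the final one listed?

The interval is a steady 16 hours (16, 16, 16).
1999-05-11 17:00 + 16 h = 1999-05-12 09:00.
1999-05-12 09:00 + 16 h = 1999-05-13 01:00.
1999-05-13 01:00 + 16 h = 1999-05-13 17:00.
1999-05-13 17:00 + 16 h = 1999-05-14 09:00.

1999-05-14 09:00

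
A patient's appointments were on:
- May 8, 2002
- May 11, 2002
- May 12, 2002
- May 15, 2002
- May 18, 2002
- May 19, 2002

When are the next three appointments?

The gap pattern 3, 1, 3, 3, 1 repeats every 3 events.
These are the Wednesdays, Saturdays and Sundays of each week.
Next Wednesday: May 22, 2002.
The following Saturday is May 25, 2002.
Next Sunday: May 26, 2002.

May 22, 2002; May 25, 2002; May 26, 2002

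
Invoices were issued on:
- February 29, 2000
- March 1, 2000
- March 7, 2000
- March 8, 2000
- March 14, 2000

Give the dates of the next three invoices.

Gaps: 1, 6, 1, 6 days — not constant, but cyclic with period 2.
The events fall on every Tuesday and Wednesday.
Next Wednesday: March 15, 2000.
Next Tuesday: March 21, 2000.
Next Wednesday: March 22, 2000.

March 15, 2000; March 21, 2000; March 22, 2000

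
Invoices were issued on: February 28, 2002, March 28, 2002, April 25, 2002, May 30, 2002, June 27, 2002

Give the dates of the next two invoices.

July 25, 2002; August 29, 2002

All Thursdays; the gaps (28, 28, 35, 28) vary with month length.
This is the last Thursday of each month.
Last Thursday of July 2002: July 25, 2002.
August 2002 ends with Thursday August 29, 2002.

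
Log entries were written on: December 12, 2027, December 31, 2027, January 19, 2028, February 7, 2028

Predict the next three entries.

Gaps between consecutive events: 19, 19, 19 days — a constant 19-day interval.
February 7, 2028 + 19 days = February 26, 2028.
February 26, 2028 + 19 days = March 16, 2028.
March 16, 2028 + 19 days = April 4, 2028.

February 26, 2028; March 16, 2028; April 4, 2028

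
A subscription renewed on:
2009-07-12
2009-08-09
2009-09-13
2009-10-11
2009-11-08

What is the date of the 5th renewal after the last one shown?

Gaps: 28, 35, 28, 28 days — a mix of 28 and 35. Every date is a Sunday.
Each is the 2nd Sunday of its month.
2nd Sunday of December 2009: 2009-12-13.
2nd Sunday of January 2010: 2010-01-10.
February 2010 — 2nd Sunday is 2010-02-14.
March 2010 — 2nd Sunday is 2010-03-14.
April 2010 — 2nd Sunday is 2010-04-11.

2010-04-11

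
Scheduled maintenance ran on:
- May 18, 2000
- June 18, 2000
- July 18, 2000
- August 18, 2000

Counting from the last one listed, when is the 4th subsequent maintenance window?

Gaps: 31, 30, 31 days — not constant. Every event is on the 18th of the month.
Pattern: the 18th of each month.
September 2000: September 18, 2000.
Next: October 2000 → October 18, 2000.
November 2000: November 18, 2000.
Next: December 2000 → December 18, 2000.

December 18, 2000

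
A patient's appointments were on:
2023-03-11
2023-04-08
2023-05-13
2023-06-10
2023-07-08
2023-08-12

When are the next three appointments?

All dates are Saturdays, 28, 35, 28, 28, 35 days apart.
Specifically, the 2nd Saturday of each month.
2nd Saturday of September 2023: 2023-09-09.
2nd Saturday of October 2023: 2023-10-14.
November 2023 — 2nd Saturday is 2023-11-11.

2023-09-09, 2023-10-14, 2023-11-11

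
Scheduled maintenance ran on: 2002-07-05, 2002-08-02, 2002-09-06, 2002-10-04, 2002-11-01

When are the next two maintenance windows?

Gaps: 28, 35, 28, 28 days — a mix of 28 and 35. Every date is a Friday.
Each is the 1st Friday of its month.
1st Friday of December 2002: 2002-12-06.
1st Friday of January 2003: 2003-01-03.

2002-12-06, 2003-01-03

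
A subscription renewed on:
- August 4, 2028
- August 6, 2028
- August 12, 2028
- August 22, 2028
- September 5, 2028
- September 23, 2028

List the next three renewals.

October 15, 2028; November 10, 2028; December 10, 2028

Gaps: 2, 6, 10, 14, 18 days — each gap is 4 larger than the previous one.
Next gap: 22 days. September 23, 2028 + 22 days = October 15, 2028.
Next gap: 26 days. October 15, 2028 + 26 days = November 10, 2028.
Next gap: 30 days. November 10, 2028 + 30 days = December 10, 2028.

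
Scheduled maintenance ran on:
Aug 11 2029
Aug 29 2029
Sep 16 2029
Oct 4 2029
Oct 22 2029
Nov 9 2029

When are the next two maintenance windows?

Gaps between consecutive events: 18, 18, 18, 18, 18 days — a constant 18-day interval.
Nov 9 2029 + 18 days = Nov 27 2029.
Nov 27 2029 + 18 days = Dec 15 2029.

Nov 27 2029, Dec 15 2029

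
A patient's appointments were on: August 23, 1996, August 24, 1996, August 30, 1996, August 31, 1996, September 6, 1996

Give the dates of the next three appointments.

September 7, 1996; September 13, 1996; September 14, 1996

Every event lands on a Friday or Saturday (gaps cycle 1, 6, 1, 6).
So the schedule is: every Friday and Saturday.
Next Saturday: September 7, 1996.
The following Friday is September 13, 1996.
Next Saturday: September 14, 1996.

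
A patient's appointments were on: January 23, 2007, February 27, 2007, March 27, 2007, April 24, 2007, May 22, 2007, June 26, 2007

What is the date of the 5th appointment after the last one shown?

November 27, 2007

Gaps: 35, 28, 28, 28, 35 days — a mix of 28 and 35. Every date is a Tuesday.
Each is the 4th Tuesday of its month.
July 2007 — 4th Tuesday is July 24, 2007.
4th Tuesday of August 2007: August 28, 2007.
4th Tuesday of September 2007: September 25, 2007.
4th Tuesday of October 2007: October 23, 2007.
November 2007 — 4th Tuesday is November 27, 2007.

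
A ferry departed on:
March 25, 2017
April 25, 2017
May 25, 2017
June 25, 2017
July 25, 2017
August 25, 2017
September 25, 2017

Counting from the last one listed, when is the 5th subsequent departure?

February 25, 2018

Each date is the 25th; the gaps (31, 30, 31, 30, 31, 31) track the month lengths.
The rule is the 25th of each month.
Next: October 2017 → October 25, 2017.
November 2017: November 25, 2017.
Next: December 2017 → December 25, 2017.
January 2018: January 25, 2018.
Next: February 2018 → February 25, 2018.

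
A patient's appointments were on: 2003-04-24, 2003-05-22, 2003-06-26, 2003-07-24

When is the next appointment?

2003-08-28

These are Thursdays at 28- or 35-day spacing (28, 35, 28).
The pattern: 4th Thursday of the month.
August 2003 — 4th Thursday is 2003-08-28.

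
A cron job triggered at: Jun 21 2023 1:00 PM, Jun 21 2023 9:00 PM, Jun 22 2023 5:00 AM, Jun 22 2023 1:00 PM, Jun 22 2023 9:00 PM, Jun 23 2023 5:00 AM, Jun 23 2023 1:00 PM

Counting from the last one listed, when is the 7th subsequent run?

Jun 25 2023 9:00 PM

Gaps: 8, 8, 8, 8, 8, 8 hours — each event is 8 hours after the previous one.
Jun 23 2023 1:00 PM + 8 h = Jun 23 2023 9:00 PM.
Jun 23 2023 9:00 PM + 8 h = Jun 24 2023 5:00 AM.
Jun 24 2023 5:00 AM + 8 h = Jun 24 2023 1:00 PM.
Jun 24 2023 1:00 PM + 8 h = Jun 24 2023 9:00 PM.
Jun 24 2023 9:00 PM + 8 h = Jun 25 2023 5:00 AM.
Jun 25 2023 5:00 AM + 8 h = Jun 25 2023 1:00 PM.
Jun 25 2023 1:00 PM + 8 h = Jun 25 2023 9:00 PM.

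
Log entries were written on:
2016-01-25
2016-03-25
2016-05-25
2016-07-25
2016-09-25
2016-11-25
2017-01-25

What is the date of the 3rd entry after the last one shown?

The day-of-month is always 25 (60, 61, 61, 62, 61, 61 days between events).
So this recurs on the 25th of every 2 months.
Next: March 2017 → 2017-03-25.
Next: May 2017 → 2017-05-25.
July 2017: 2017-07-25.

2017-07-25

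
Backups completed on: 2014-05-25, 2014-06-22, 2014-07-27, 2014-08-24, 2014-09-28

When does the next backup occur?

2014-10-26

Gaps: 28, 35, 28, 35 days — a mix of 28 and 35. Every date is a Sunday.
Each is the 4th Sunday of its month.
4th Sunday of October 2014: 2014-10-26.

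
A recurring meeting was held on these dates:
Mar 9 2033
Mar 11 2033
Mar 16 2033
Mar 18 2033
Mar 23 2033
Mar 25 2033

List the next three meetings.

Every event lands on a Wednesday or Friday (gaps cycle 2, 5, 2, 5, 2).
So the schedule is: every Wednesday and Friday.
The following Wednesday is Mar 30 2033.
The following Friday is Apr 1 2033.
The following Wednesday is Apr 6 2033.

Mar 30 2033, Apr 1 2033, Apr 6 2033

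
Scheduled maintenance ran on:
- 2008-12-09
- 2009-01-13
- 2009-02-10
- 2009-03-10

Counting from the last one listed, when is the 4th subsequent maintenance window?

2009-07-14

Gaps: 35, 28, 28 days — a mix of 28 and 35. Every date is a Tuesday.
Each is the 2nd Tuesday of its month.
2nd Tuesday of April 2009: 2009-04-14.
May 2009 — 2nd Tuesday is 2009-05-12.
June 2009 — 2nd Tuesday is 2009-06-09.
July 2009 — 2nd Tuesday is 2009-07-14.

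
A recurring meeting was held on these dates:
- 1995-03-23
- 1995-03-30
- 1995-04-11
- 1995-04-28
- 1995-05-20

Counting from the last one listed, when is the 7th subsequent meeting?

1996-03-09

Intervals are 7, 12, 17, 22 days — an arithmetic progression with common difference 5.
Next gap: 27 days. 1995-05-20 + 27 days = 1995-06-16.
Next gap: 32 days. 1995-06-16 + 32 days = 1995-07-18.
Next gap: 37 days. 1995-07-18 + 37 days = 1995-08-24.
Next gap: 42 days. 1995-08-24 + 42 days = 1995-10-05.
Next gap: 47 days. 1995-10-05 + 47 days = 1995-11-21.
Next gap: 52 days. 1995-11-21 + 52 days = 1996-01-12.
Next gap: 57 days. 1996-01-12 + 57 days = 1996-03-09.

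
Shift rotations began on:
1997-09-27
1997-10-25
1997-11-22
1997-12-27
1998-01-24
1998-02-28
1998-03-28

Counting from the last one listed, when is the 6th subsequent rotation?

Gaps: 28, 28, 35, 28, 35, 28 days — a mix of 28 and 35. Every date is a Saturday.
Each is the 4th Saturday of its month.
April 1998 — 4th Saturday is 1998-04-25.
May 1998 — 4th Saturday is 1998-05-23.
June 1998 — 4th Saturday is 1998-06-27.
4th Saturday of July 1998: 1998-07-25.
4th Saturday of August 1998: 1998-08-22.
4th Saturday of September 1998: 1998-09-26.

1998-09-26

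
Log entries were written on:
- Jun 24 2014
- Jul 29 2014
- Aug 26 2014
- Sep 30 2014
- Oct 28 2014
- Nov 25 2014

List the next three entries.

Every date is a Tuesday; gaps 35, 28, 35, 28, 28 days.
Each is the last Tuesday of its month (at least one falls on the 29th or later, ruling out '4th Tuesday').
Last Tuesday of December 2014: Dec 30 2014.
Last Tuesday of January 2015: Jan 27 2015.
Last Tuesday of February 2015: Feb 24 2015.

Dec 30 2014, Jan 27 2015, Feb 24 2015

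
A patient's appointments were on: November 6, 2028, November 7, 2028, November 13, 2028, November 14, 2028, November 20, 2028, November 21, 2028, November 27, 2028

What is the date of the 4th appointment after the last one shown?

December 11, 2028

Gaps: 1, 6, 1, 6, 1, 6 days — not constant, but cyclic with period 2.
The events fall on every Monday and Tuesday.
Next Tuesday: November 28, 2028.
Next Monday: December 4, 2028.
The following Tuesday is December 5, 2028.
The following Monday is December 11, 2028.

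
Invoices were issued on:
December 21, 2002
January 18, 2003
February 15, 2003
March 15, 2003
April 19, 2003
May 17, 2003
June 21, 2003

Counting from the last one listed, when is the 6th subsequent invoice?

December 20, 2003

Gaps: 28, 28, 28, 35, 28, 35 days — a mix of 28 and 35. Every date is a Saturday.
Each is the 3rd Saturday of its month.
3rd Saturday of July 2003: July 19, 2003.
August 2003 — 3rd Saturday is August 16, 2003.
September 2003 — 3rd Saturday is September 20, 2003.
3rd Saturday of October 2003: October 18, 2003.
November 2003 — 3rd Saturday is November 15, 2003.
December 2003 — 3rd Saturday is December 20, 2003.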